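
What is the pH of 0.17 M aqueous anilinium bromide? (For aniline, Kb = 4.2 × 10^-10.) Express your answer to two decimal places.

C6H5NH3+ is the conjugate acid of the weak base C6H5NH2.
Ka = Kw/Kb = 1.0×10^-14 / 4.2 × 10^-10 = 2.38 × 10^-5
Let x = [H+] at equilibrium. Ka = x²/(0.17 − x).
Since Ka ≪ C₀, x ≈ √(Ka·C₀) = 2.01 × 10^-3 M.
pH = −log(2.01 × 10^-3) = 2.70

pH = 2.70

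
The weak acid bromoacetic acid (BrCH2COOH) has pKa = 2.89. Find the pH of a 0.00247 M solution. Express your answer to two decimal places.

BrCH2COOH ⇌ BrCH2COO- + H+
Ka = 10^(−2.89) = 1.29 × 10^-3
Ka = x²/(0.00247 − x) = 1.29 × 10^-3
Here C₀/Ka ≈ 1.91, so the small-x approximation fails. Use the quadratic:
x = [−0.00129 + √(0.00129² + 1.27e-05)]/2 = 1.25 × 10^-3 M
pH = −log(1.25 × 10^-3) = 2.90

pH = 2.90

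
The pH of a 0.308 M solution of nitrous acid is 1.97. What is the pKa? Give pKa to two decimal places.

[H+] = 10^(-1.97) = 1.07 × 10^-2 M
At equilibrium [HA] = 0.308 − 1.07 × 10^-2 = 2.97 × 10^-1 M
Ka = [H+][A-]/[HA] = (1.07 × 10^-2)² / 2.97 × 10^-1 = 3.85 × 10^-4
pKa = -log(3.85 × 10^-4) = 3.41

pKa = 3.41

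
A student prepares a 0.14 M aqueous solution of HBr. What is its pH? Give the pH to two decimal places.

HBr is a strong acid and dissociates completely, so [H+] = 0.14 M.
pH = -log(0.14) = 0.85

pH = 0.85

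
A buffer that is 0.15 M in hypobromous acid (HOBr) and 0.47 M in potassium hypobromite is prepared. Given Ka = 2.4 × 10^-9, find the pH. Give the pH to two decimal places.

pH = 9.12

pKa = −log(2.4 × 10^-9) = 8.620
Henderson–Hasselbalch: pH = pKa + log([OBr-]/[HOBr]) = 8.620 + log(0.47/0.15)
pH = 8.620 + (+0.496) = 9.12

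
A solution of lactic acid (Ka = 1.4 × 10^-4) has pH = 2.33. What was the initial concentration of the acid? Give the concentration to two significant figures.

[H+] = 10^(-2.33) = 4.68 × 10^-3 M = x
Ka = x²/(C₀ − x) ⇒ C₀ = x + x²/Ka
C₀ = 4.68 × 10^-3 + (4.68 × 10^-3)²/(1.4 × 10^-4) = 1.61 × 10^-1 M

C₀ = 1.6 × 10^-1 M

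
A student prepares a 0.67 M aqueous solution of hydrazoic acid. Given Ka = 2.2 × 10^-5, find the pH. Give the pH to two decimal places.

pH = 2.42

HN3 ⇌ N3- + H+
Ka = x²/(0.67 − x) = 2.2 × 10^-5
Neglecting x in the denominator: x = √(2.2 × 10^-5 × 0.67) = 3.84 × 10^-3 M
(x/C₀ = 0.57% < 5%, so the approximation holds.)
pH = −log[H+] = −log(3.84 × 10^-3) = 2.42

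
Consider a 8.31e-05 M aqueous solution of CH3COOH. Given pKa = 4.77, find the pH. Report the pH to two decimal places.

CH3COOH ⇌ CH3COO- + H+
Ka = 10^(−4.77) = 1.70 × 10^-5
Ka = [H+]²/(8.31e-05 − [H+]) = 1.70 × 10^-5
[H+] is not negligible relative to C₀; solve [H+]² + 1.7e-05·[H+] − 1.41e-09 = 0.
[H+] = (−Ka + √(Ka² + 4·Ka·C₀))/2 = 3.00 × 10^-5 M
pH = −log[H+] = −log(3.00 × 10^-5) = 4.52

pH = 4.52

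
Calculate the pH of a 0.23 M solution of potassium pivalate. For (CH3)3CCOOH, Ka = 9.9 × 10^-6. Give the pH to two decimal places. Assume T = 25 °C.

pH = 9.18

(CH3)3CCOO- is the conjugate base of the weak acid (CH3)3CCOOH.
Kb = Kw/Ka = 1.0×10^-14 / 9.9 × 10^-6 = 1.01 × 10^-9
Kb = x²/(0.23 − x) = 1.01 × 10^-9
Assume x ≪ 0.23: x ≈ √(1.01 × 10^-9 × 0.23) = 1.52 × 10^-5 M
pOH = 4.82, so pH = 14.00 − pOH = 9.18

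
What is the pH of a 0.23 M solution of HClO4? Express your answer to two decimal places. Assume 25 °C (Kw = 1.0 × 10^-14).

pH = 0.64

HClO4 is a strong acid and dissociates completely, so [H+] = 0.23 M.
pH = -log(0.23) = 0.64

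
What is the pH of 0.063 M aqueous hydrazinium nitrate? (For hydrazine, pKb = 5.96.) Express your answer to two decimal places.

pH = 4.62

N2H5+ is the conjugate acid of the weak base N2H4.
Kb = 10^(−5.96) = 1.10 × 10^-6
Ka = Kw/Kb = 1.0×10^-14 / 1.10 × 10^-6 = 9.09 × 10^-9
From the ICE table, Ka = [H+]²/(0.063 − [H+]) = 9.09 × 10^-9.
Since Ka ≪ C₀, [H+] ≈ √(Ka·C₀) = 2.39 × 10^-5 M.
pH = −log[H+] = −log(2.39 × 10^-5) = 4.62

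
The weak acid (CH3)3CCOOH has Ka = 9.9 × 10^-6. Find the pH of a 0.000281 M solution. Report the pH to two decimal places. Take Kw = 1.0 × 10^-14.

pH = 4.32

(CH3)3CCOOH ⇌ (CH3)3CCOO- + H+
Let x = [H+] at equilibrium. Ka = x²/(0.000281 − x).
The 5% rule fails; solving x² + Ka·x − Ka·C₀ = 0 exactly:
x = (−Ka + √(Ka² + 4·Ka·C₀))/2 = 4.80 × 10^-5 M
pH = −log(4.80 × 10^-5) = 4.32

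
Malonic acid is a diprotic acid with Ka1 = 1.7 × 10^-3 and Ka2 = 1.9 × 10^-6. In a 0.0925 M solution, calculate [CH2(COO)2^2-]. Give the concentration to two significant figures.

1.9 × 10^-6 M

First ionization gives [H+] ≈ [CH2(COOH)COO-] = 1.17 × 10^-2 M.
Second step: Ka2 = [H+][CH2(COO)2^2-]/[CH2(COOH)COO-] ≈ [CH2(COO)2^2-] (since [H+] ≈ [CH2(COOH)COO-]).
So [CH2(COO)2^2-] ≈ Ka2.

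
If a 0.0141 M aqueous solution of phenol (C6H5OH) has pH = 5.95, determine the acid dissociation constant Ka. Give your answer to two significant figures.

[H+] = 10^(-5.95) = 1.12 × 10^-6 M
At equilibrium [HA] = 0.0141 − 1.12 × 10^-6 = 1.41 × 10^-2 M
Ka = [H+][A-]/[HA] = (1.12 × 10^-6)² / 1.41 × 10^-2 = 8.9 × 10^-11

Ka = 8.9 × 10^-11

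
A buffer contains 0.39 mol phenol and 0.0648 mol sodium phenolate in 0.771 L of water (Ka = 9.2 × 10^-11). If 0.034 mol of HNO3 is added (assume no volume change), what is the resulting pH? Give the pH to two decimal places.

After neutralization: n(C6H5OH) = 0.424 mol, n(C6H5O-) = 0.0308 mol.
pKa = −log(9.2 × 10^-11) = 10.036
pH = pKa + log([A⁻]/[HA]) = 10.036 + log(0.0308/0.424) = 10.036 -1.139

pH = 8.90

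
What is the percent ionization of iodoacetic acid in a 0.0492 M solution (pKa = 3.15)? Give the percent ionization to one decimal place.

ICH2COOH ⇌ ICH2COO- + H+; let x = [H+] at equilibrium.
Ka = 10^(−3.15) = 7.08 × 10^-4
Ka = x²/(C₀ − x); solving the quadratic gives x = 5.56 × 10^-3 M.
Fraction ionized = 5.56 × 10^-3 / 0.0492 = 0.1130 → 11.3%

11.3%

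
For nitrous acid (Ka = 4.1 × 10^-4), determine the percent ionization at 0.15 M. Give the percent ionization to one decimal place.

HNO2 ⇌ NO2- + H+; let x = [H+] at equilibrium.
Ka = x²/(C₀ − x); solving the quadratic gives x = 7.64 × 10^-3 M.
% ionization = x/C₀ × 100% = 7.64 × 10^-3/0.15 × 100% = 5.1%

5.1%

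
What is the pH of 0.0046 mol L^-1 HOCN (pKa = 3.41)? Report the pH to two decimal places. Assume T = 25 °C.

HOCN ⇌ OCN- + H+
Ka = 10^(−3.41) = 3.89 × 10^-4
Let x = [H+] at equilibrium. Ka = x²/(0.0046 − x).
x is not negligible relative to C₀; solve x² + 0.000389·x − 1.79e-06 = 0.
x = [−0.000389 + √(0.000389² + 7.16e-06)]/2 = 1.16 × 10^-3 M
pH = −log[H+] = −log(1.16 × 10^-3) = 2.94

pH = 2.94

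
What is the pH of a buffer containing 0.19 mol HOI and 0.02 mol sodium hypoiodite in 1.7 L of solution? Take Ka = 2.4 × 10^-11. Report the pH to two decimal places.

pKa = −log(2.4 × 10^-11) = 10.620
Henderson–Hasselbalch: pH = pKa + log([OI-]/[HOI]) = 10.620 + log(0.02/0.19)
pH = 10.620 + (-0.978) = 9.64

pH = 9.64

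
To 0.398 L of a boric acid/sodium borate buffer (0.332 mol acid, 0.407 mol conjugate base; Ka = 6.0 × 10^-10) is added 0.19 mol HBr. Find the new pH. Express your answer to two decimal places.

pH = 8.84

Added H+ converts B(OH)4- to B(OH)3: B(OH)3 → 0.522 mol, B(OH)4- → 0.217 mol.
pKa = −log(6.0 × 10^-10) = 9.222
Henderson–Hasselbalch with mole ratio 0.217/0.522: pH = 9.222 + (-0.381)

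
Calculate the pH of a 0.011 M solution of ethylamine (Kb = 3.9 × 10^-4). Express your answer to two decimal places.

pH = 11.28

C2H5NH2 + H2O ⇌ C2H5NH3+ + OH-
Kb = [OH-]²/(0.011 − [OH-]) = 3.9 × 10^-4
Here C₀/Kb ≈ 28.2, so the small-[OH-] approximation fails. Use the quadratic:
[OH-] = [−0.00039 + √(0.00039² + 1.72e-05)]/2 = 1.89 × 10^-3 M
pOH = −log(1.89 × 10^-3) = 2.72; pH = 14.00 − 2.72 = 11.28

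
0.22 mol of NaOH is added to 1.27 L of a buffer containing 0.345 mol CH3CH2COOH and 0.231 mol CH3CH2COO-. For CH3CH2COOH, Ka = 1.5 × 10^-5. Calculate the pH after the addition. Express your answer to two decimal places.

pH = 5.38

OH- converts CH3CH2COOH to CH3CH2COO-: CH3CH2COOH → 0.125 mol, CH3CH2COO- → 0.451 mol.
pKa = −log(1.5 × 10^-5) = 4.824
pH = pKa + log([A⁻]/[HA]) = 4.824 + log(0.451/0.125) = 4.824 +0.557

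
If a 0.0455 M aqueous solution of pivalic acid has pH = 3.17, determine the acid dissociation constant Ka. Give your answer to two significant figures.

[H+] = 10^(-3.17) = 6.76 × 10^-4 M
At equilibrium [HA] = 0.0455 − 6.76 × 10^-4 = 4.48 × 10^-2 M
Ka = [H+][A-]/[HA] = (6.76 × 10^-4)² / 4.48 × 10^-2 = 1.0 × 10^-5

Ka = 1.0 × 10^-5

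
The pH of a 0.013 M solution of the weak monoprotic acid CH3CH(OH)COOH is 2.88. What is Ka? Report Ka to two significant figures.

[H+] = 10^(-2.88) = 1.32 × 10^-3 M
At equilibrium [HA] = 0.013 − 1.32 × 10^-3 = 1.17 × 10^-2 M
Ka = [H+][A-]/[HA] = (1.32 × 10^-3)² / 1.17 × 10^-2 = 1.5 × 10^-4

Ka = 1.5 × 10^-4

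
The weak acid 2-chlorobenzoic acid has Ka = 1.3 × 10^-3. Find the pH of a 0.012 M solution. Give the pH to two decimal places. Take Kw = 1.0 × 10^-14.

pH = 2.47

ClC6H4COOH ⇌ ClC6H4COO- + H+
From the ICE table, Ka = x²/(0.012 − x) = 1.3 × 10^-3.
The 5% rule fails; solving x² + Ka·x − Ka·C₀ = 0 exactly:
x = (−Ka + √(Ka² + 4·Ka·C₀))/2 = 3.35 × 10^-3 M
pH = −log[H+] = −log(3.35 × 10^-3) = 2.47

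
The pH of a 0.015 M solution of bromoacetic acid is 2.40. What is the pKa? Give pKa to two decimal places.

pKa = 2.84

[H+] = 10^(-2.40) = 3.98 × 10^-3 M
At equilibrium [HA] = 0.015 − 3.98 × 10^-3 = 1.10 × 10^-2 M
Ka = [H+][A-]/[HA] = (3.98 × 10^-3)² / 1.10 × 10^-2 = 1.44 × 10^-3
pKa = -log(1.44 × 10^-3) = 2.84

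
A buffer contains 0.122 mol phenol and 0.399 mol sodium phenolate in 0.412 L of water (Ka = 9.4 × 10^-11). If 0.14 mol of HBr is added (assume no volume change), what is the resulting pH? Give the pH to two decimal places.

Added H+ converts C6H5O- to C6H5OH: C6H5OH → 0.262 mol, C6H5O- → 0.259 mol.
pKa = −log(9.4 × 10^-11) = 10.027
pH = pKa + log([A⁻]/[HA]) = 10.027 + log(0.259/0.262) = 10.027 -0.005

pH = 10.02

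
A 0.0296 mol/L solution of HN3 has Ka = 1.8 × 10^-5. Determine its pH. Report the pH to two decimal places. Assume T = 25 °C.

HN3 ⇌ N3- + H+
Ka = [H+]²/(0.0296 − [H+]) = 1.8 × 10^-5
Since Ka ≪ C₀, [H+] ≈ √(Ka·C₀) = 7.30 × 10^-4 M.
([H+]/C₀ = 2.5% < 5%, so the approximation holds.)
pH = −log(7.30 × 10^-4) = 3.14

pH = 3.14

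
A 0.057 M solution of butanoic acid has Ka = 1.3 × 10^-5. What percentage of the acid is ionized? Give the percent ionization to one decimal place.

CH3(CH2)2COOH ⇌ CH3(CH2)2COO- + H+; let x = [H+] at equilibrium.
x ≈ √(Ka·C₀) = √(1.3 × 10^-5 × 0.057) = 8.61 × 10^-4 M
% ionization = x/C₀ × 100% = 8.61 × 10^-4/0.057 × 100% = 1.5%

1.5%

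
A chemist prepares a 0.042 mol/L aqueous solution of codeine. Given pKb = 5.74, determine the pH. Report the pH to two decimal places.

pH = 10.44

C18H21NO3 + H2O ⇌ C18H22NO3+ + OH-
Kb = 10^(−5.74) = 1.82 × 10^-6
From the ICE table, Kb = [OH-]²/(0.042 − [OH-]) = 1.82 × 10^-6.
Since Kb ≪ C₀, [OH-] ≈ √(Kb·C₀) = 2.76 × 10^-4 M.
Check: 0.66% ionized — well under 5%, approximation valid.
pOH = 3.56, so pH = 14.00 − pOH = 10.44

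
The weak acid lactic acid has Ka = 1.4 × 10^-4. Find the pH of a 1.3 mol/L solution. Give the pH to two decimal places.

CH3CH(OH)COOH ⇌ CH3CH(OH)COO- + H+
Ka = [H+]²/(1.3 − [H+]) = 1.4 × 10^-4
Since Ka ≪ C₀, [H+] ≈ √(Ka·C₀) = 1.35 × 10^-2 M.
([H+]/C₀ = 1% < 5%, so the approximation holds.)
pH = −log[H+] = −log(1.35 × 10^-2) = 1.87

pH = 1.87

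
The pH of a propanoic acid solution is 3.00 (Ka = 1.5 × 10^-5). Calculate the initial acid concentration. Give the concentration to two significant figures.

C₀ = 6.8 × 10^-2 M

[H+] = 10^(-3.00) = 1.00 × 10^-3 M = x
Ka = x²/(C₀ − x) ⇒ C₀ = x + x²/Ka
C₀ = 1.00 × 10^-3 + (1.00 × 10^-3)²/(1.5 × 10^-5) = 6.77 × 10^-2 M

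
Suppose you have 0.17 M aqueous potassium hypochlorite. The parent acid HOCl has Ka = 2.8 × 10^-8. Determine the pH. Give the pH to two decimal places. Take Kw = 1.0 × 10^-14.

pH = 10.39

OCl- is the conjugate base of the weak acid HOCl.
Kb = Kw/Ka = 1.0×10^-14 / 2.8 × 10^-8 = 3.57 × 10^-7
Kb = [OH-]²/(0.17 − [OH-]) = 3.57 × 10^-7
Assume [OH-] ≪ 0.17: [OH-] ≈ √(3.57 × 10^-7 × 0.17) = 2.46 × 10^-4 M
Check: 0.14% ionized — well under 5%, approximation valid.
pOH = 3.61, so pH = 14.00 − pOH = 10.39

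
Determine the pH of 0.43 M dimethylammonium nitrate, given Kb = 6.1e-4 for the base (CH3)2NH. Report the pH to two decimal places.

pH = 5.58

(CH3)2NH2+ is the conjugate acid of the weak base (CH3)2NH.
Ka = Kw/Kb = 1.0×10^-14 / 6.1 × 10^-4 = 1.64 × 10^-11
Let x = [H+] at equilibrium. Ka = x²/(0.43 − x).
Assume x ≪ 0.43: x ≈ √(1.64 × 10^-11 × 0.43) = 2.66 × 10^-6 M
Check: 0.00062% ionized — well under 5%, approximation valid.
pH = −log(2.66 × 10^-6) = 5.58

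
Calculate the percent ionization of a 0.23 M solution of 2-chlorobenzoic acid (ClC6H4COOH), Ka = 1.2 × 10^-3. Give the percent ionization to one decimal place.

ClC6H4COOH ⇌ ClC6H4COO- + H+; let x = [H+] at equilibrium.
Solve x² + 0.0012x − 0.000276 = 0 → x = 1.60 × 10^-2 M
% ionization = x/C₀ × 100% = 1.60 × 10^-2/0.23 × 100% = 7.0%

7.0%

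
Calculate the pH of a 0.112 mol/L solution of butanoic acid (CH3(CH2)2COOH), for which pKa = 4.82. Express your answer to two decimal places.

CH3(CH2)2COOH ⇌ CH3(CH2)2COO- + H+
Ka = 10^(−4.82) = 1.51 × 10^-5
Ka = [H+]²/(0.112 − [H+]) = 1.51 × 10^-5
Neglecting [H+] in the denominator: [H+] = √(1.51 × 10^-5 × 0.112) = 1.30 × 10^-3 M
Check: 1.2% ionized — well under 5%, approximation valid.
pH = −log[H+] = −log(1.30 × 10^-3) = 2.89

pH = 2.89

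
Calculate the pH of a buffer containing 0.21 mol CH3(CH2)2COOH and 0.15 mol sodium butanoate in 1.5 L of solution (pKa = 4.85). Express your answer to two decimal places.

pH = pKa + log([A⁻]/[HA]) = 4.85 + log(0.15/0.21)
pH = 4.85 + (-0.146) = 4.70

pH = 4.70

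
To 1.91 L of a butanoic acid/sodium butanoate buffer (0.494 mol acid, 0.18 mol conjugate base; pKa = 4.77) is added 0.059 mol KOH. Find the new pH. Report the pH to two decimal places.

pH = 4.51

OH- converts CH3(CH2)2COOH to CH3(CH2)2COO-: CH3(CH2)2COOH → 0.435 mol, CH3(CH2)2COO- → 0.239 mol.
Henderson–Hasselbalch with mole ratio 0.239/0.435: pH = 4.77 + (-0.260)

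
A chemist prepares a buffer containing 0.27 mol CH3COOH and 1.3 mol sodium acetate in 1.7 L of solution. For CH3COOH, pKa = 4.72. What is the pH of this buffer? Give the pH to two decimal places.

pH = 5.40

pH = pKa + log([A⁻]/[HA]) = 4.72 + log(1.3/0.27)
pH = 4.72 + (+0.683) = 5.40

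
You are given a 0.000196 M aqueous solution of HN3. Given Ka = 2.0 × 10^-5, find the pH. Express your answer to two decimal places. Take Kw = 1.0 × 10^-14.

HN3 ⇌ N3- + H+
Let x = [H+] at equilibrium. Ka = x²/(0.000196 − x).
x is not negligible relative to C₀; solve x² + 2e-05·x − 3.92e-09 = 0.
x = (−Ka + √(Ka² + 4·Ka·C₀))/2 = 5.34 × 10^-5 M
pH = −log(5.34 × 10^-5) = 4.27

pH = 4.27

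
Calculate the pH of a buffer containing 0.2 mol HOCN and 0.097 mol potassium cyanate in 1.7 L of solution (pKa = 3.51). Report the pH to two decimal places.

Henderson–Hasselbalch: pH = pKa + log([OCN-]/[HOCN]) = 3.51 + log(0.097/0.2)
pH = 3.51 + (-0.314) = 3.20

pH = 3.20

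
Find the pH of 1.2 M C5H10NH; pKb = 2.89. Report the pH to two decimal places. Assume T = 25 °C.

pH = 12.59

C5H10NH + H2O ⇌ C5H10NH2+ + OH-
Kb = 10^(−2.89) = 1.29 × 10^-3
From the ICE table, Kb = x²/(1.2 − x) = 1.29 × 10^-3.
Since Kb ≪ C₀, x ≈ √(Kb·C₀) = 3.93 × 10^-2 M.
pOH = −log(3.93 × 10^-2) = 1.41; pH = 14.00 − 1.41 = 12.59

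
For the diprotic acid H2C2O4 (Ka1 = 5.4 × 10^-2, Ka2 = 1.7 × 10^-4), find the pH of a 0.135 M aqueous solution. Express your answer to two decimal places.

Ka1 ≫ Ka2, so treat the first dissociation as the only significant source of H+.
Ka1 = x²/(0.135 − x) = 5.4 × 10^-2
Solving the quadratic: x = (−Ka1 + √(Ka1² + 4·Ka1·C₀))/2 = 6.25 × 10^-2 M
pH = −log(6.25 × 10^-2) = 1.20

pH = 1.20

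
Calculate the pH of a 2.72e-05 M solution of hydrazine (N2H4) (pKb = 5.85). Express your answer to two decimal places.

pH = 8.74

N2H4 + H2O ⇌ N2H5+ + OH-
Kb = 10^(−5.85) = 1.41 × 10^-6
Kb = [OH-]²/(2.72e-05 − [OH-]) = 1.41 × 10^-6
[OH-] is not negligible relative to C₀; solve [OH-]² + 1.41e-06·[OH-] − 3.84e-11 = 0.
[OH-] = (−Kb + √(Kb² + 4·Kb·C₀))/2 = 5.53 × 10^-6 M
pOH = −log(5.53 × 10^-6) = 5.26; pH = 14.00 − 5.26 = 8.74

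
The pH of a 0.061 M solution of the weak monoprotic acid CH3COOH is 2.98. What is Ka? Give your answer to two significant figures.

Ka = 1.8 × 10^-5

[H+] = 10^(-2.98) = 1.05 × 10^-3 M
At equilibrium [HA] = 0.061 − 1.05 × 10^-3 = 5.99 × 10^-2 M
Ka = [H+][A-]/[HA] = (1.05 × 10^-3)² / 5.99 × 10^-2 = 1.8 × 10^-5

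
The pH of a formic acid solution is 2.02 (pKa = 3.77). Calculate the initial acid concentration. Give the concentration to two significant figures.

[H+] = 10^(-2.02) = 9.55 × 10^-3 M = x
Ka = 10^(−3.77) = 1.70 × 10^-4
Ka = x²/(C₀ − x) ⇒ C₀ = x + x²/Ka
C₀ = 9.55 × 10^-3 + (9.55 × 10^-3)²/(1.70 × 10^-4) = 5.46 × 10^-1 M

C₀ = 5.5 × 10^-1 M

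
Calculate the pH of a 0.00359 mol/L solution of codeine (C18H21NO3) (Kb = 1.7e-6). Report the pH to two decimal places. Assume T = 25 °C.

C18H21NO3 + H2O ⇌ C18H22NO3+ + OH-
Kb = x²/(0.00359 − x) = 1.7 × 10^-6
Since Kb ≪ C₀, x ≈ √(Kb·C₀) = 7.81 × 10^-5 M.
Check: 2.2% ionized — well under 5%, approximation valid.
pOH = 4.11, so pH = 14.00 − pOH = 9.89

pH = 9.89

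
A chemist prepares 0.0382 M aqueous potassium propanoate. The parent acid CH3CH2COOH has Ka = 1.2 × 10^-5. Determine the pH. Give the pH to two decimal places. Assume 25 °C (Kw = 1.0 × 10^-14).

pH = 8.75

CH3CH2COO- is the conjugate base of the weak acid CH3CH2COOH.
Kb = Kw/Ka = 1.0×10^-14 / 1.2 × 10^-5 = 8.33 × 10^-10
Let x = [OH-] at equilibrium. Kb = x²/(0.0382 − x).
Since Kb ≪ C₀, x ≈ √(Kb·C₀) = 5.64 × 10^-6 M.
pOH = −log(5.64 × 10^-6) = 5.25; pH = 14.00 − 5.25 = 8.75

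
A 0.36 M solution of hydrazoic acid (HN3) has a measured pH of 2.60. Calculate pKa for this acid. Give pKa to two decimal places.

[H+] = 10^(-2.60) = 2.51 × 10^-3 M
At equilibrium [HA] = 0.36 − 2.51 × 10^-3 = 3.57 × 10^-1 M
Ka = [H+][A-]/[HA] = (2.51 × 10^-3)² / 3.57 × 10^-1 = 1.76 × 10^-5
pKa = -log(1.76 × 10^-5) = 4.75

pKa = 4.75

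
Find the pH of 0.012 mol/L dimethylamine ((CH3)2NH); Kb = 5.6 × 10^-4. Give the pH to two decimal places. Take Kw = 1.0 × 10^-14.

(CH3)2NH + H2O ⇌ (CH3)2NH2+ + OH-
Let x = [OH-] at equilibrium. Kb = x²/(0.012 − x).
The 5% rule fails; solving x² + Kb·x − Kb·C₀ = 0 exactly:
x = [−0.00056 + √(0.00056² + 2.69e-05)]/2 = 2.33 × 10^-3 M
pOH = 2.63, so pH = 14.00 − pOH = 11.37

pH = 11.37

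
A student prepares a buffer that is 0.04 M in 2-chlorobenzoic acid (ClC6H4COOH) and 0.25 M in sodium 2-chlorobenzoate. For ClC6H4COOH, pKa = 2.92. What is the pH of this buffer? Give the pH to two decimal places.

pH = pKa + log([A⁻]/[HA]) = 2.92 + log(0.25/0.04)
pH = 2.92 + (+0.796) = 3.72

pH = 3.72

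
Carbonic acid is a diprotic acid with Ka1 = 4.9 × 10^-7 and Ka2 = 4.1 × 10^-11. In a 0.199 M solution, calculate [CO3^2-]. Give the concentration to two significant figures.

First ionization gives [H+] ≈ [HCO3-] = 3.12 × 10^-4 M.
Second step: Ka2 = [H+][CO3^2-]/[HCO3-] ≈ [CO3^2-] (since [H+] ≈ [HCO3-]).
So [CO3^2-] ≈ Ka2.

4.1 × 10^-11 M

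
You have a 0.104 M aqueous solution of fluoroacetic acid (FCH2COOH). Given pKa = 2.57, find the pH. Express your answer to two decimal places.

pH = 1.81

FCH2COOH ⇌ FCH2COO- + H+
Ka = 10^(−2.57) = 2.69 × 10^-3
Ka = [H+]²/(0.104 − [H+]) = 2.69 × 10^-3
[H+] is not negligible relative to C₀; solve [H+]² + 0.00269·[H+] − 0.00028 = 0.
[H+] = (−Ka + √(Ka² + 4·Ka·C₀))/2 = 1.54 × 10^-2 M
pH = −log[H+] = −log(1.54 × 10^-2) = 1.81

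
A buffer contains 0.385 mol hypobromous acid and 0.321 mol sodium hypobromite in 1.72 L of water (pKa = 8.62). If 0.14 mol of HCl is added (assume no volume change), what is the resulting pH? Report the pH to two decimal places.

After neutralization: n(HOBr) = 0.525 mol, n(OBr-) = 0.181 mol.
pH = pKa + log(n_OBr-/n_HOBr) = 8.62 + log(0.181/0.525) = 8.62 + (-0.462)

pH = 8.16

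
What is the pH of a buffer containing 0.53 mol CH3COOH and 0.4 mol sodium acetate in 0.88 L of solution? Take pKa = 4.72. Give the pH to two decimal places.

pH = 4.60

Henderson–Hasselbalch: pH = pKa + log([CH3COO-]/[CH3COOH]) = 4.72 + log(0.4/0.53)
pH = 4.72 + (-0.122) = 4.60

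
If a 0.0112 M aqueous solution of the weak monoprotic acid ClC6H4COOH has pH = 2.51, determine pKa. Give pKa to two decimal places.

[H+] = 10^(-2.51) = 3.09 × 10^-3 M
At equilibrium [HA] = 0.0112 − 3.09 × 10^-3 = 8.11 × 10^-3 M
Ka = [H+][A-]/[HA] = (3.09 × 10^-3)² / 8.11 × 10^-3 = 1.18 × 10^-3
pKa = -log(1.18 × 10^-3) = 2.93

pKa = 2.93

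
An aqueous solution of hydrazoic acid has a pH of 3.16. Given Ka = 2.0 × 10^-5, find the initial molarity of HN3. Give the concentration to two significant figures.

[H+] = 10^(-3.16) = 6.92 × 10^-4 M = x
Ka = x²/(C₀ − x) ⇒ C₀ = x + x²/Ka
C₀ = 6.92 × 10^-4 + (6.92 × 10^-4)²/(2.0 × 10^-5) = 2.46 × 10^-2 M

C₀ = 2.5 × 10^-2 M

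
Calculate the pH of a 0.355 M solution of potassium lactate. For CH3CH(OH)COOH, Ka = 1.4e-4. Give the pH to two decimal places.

pH = 8.70

CH3CH(OH)COO- is the conjugate base of the weak acid CH3CH(OH)COOH.
Kb = Kw/Ka = 1.0×10^-14 / 1.4 × 10^-4 = 7.14 × 10^-11
Kb = x²/(0.355 − x) = 7.14 × 10^-11
Neglecting x in the denominator: x = √(7.14 × 10^-11 × 0.355) = 5.03 × 10^-6 M
Check: 0.0014% ionized — well under 5%, approximation valid.
pOH = −log(5.03 × 10^-6) = 5.30; pH = 14.00 − 5.30 = 8.70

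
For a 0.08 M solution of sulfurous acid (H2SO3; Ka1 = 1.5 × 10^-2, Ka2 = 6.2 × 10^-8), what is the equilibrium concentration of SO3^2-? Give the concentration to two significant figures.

First ionization gives [H+] ≈ [HSO3-] = 2.79 × 10^-2 M.
Second step: Ka2 = [H+][SO3^2-]/[HSO3-] ≈ [SO3^2-] (since [H+] ≈ [HSO3-]).
So [SO3^2-] ≈ Ka2.

6.2 × 10^-8 M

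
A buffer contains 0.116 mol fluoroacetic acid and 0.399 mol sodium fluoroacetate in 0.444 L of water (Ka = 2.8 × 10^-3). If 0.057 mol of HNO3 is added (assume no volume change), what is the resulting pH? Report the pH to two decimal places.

pH = 2.85

After neutralization: n(FCH2COOH) = 0.173 mol, n(FCH2COO-) = 0.342 mol.
pKa = −log(2.8 × 10^-3) = 2.553
Henderson–Hasselbalch with mole ratio 0.342/0.173: pH = 2.553 + (+0.296)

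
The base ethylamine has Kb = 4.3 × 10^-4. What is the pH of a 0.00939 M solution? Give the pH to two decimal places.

pH = 11.26

C2H5NH2 + H2O ⇌ C2H5NH3+ + OH-
Kb = [OH-]²/(0.00939 − [OH-]) = 4.3 × 10^-4
Here C₀/Kb ≈ 21.8, so the small-[OH-] approximation fails. Use the quadratic:
[OH-] = [−0.00043 + √(0.00043² + 1.62e-05)]/2 = 1.81 × 10^-3 M
pOH = −log(1.81 × 10^-3) = 2.74; pH = 14.00 − 2.74 = 11.26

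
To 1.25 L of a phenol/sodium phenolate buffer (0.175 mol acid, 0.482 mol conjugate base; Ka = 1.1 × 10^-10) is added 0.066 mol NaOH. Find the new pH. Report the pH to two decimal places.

pH = 10.66

OH- converts C6H5OH to C6H5O-: C6H5OH → 0.109 mol, C6H5O- → 0.548 mol.
pKa = −log(1.1 × 10^-10) = 9.959
pH = pKa + log(n_C6H5O-/n_C6H5OH) = 9.959 + log(0.548/0.109) = 9.959 + (+0.701)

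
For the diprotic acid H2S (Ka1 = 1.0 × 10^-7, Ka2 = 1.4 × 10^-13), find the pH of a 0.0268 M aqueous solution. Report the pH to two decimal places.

Since Ka1 ≫ Ka2, the first ionization dominates [H+].
Ka1 = x²/(0.0268 − x) = 1.0 × 10^-7
x ≈ √(1.0 × 10^-7 × 0.0268) = 5.18 × 10^-5 M
pH = −log(5.18 × 10^-5) = 4.29

pH = 4.29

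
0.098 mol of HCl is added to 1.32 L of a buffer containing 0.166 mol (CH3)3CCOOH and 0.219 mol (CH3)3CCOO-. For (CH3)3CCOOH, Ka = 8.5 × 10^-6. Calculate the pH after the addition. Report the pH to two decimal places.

pH = 4.73

After neutralization: n((CH3)3CCOOH) = 0.264 mol, n((CH3)3CCOO-) = 0.121 mol.
pKa = −log(8.5 × 10^-6) = 5.071
Henderson–Hasselbalch with mole ratio 0.121/0.264: pH = 5.071 + (-0.339)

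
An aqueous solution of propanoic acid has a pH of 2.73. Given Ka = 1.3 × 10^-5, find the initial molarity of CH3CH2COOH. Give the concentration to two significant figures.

[H+] = 10^(-2.73) = 1.86 × 10^-3 M = x
Ka = x²/(C₀ − x) ⇒ C₀ = x + x²/Ka
C₀ = 1.86 × 10^-3 + (1.86 × 10^-3)²/(1.3 × 10^-5) = 2.68 × 10^-1 M

C₀ = 2.7 × 10^-1 M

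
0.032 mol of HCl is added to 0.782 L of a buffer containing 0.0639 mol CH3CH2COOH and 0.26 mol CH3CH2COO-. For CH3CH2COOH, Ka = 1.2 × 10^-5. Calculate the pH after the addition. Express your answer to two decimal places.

pH = 5.30

After neutralization: n(CH3CH2COOH) = 0.0959 mol, n(CH3CH2COO-) = 0.228 mol.
pKa = −log(1.2 × 10^-5) = 4.921
Henderson–Hasselbalch with mole ratio 0.228/0.0959: pH = 4.921 + (+0.376)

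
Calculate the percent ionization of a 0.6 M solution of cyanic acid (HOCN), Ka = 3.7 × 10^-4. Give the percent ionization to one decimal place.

2.5%

HOCN ⇌ OCN- + H+; let x = [H+] at equilibrium.
x ≈ √(Ka·C₀) = √(3.7 × 10^-4 × 0.6) = 1.49 × 10^-2 M
Fraction ionized = 1.49 × 10^-2 / 0.6 = 0.0248 → 2.5%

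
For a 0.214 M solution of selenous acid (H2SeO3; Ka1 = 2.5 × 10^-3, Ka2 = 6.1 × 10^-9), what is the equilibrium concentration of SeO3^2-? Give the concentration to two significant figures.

First ionization gives [H+] ≈ [HSeO3-] = 2.19 × 10^-2 M.
Second step: Ka2 = [H+][SeO3^2-]/[HSeO3-] ≈ [SeO3^2-] (since [H+] ≈ [HSeO3-]).
So [SeO3^2-] ≈ Ka2.

6.1 × 10^-9 M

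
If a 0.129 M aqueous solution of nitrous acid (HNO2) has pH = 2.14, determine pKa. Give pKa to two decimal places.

[H+] = 10^(-2.14) = 7.24 × 10^-3 M
At equilibrium [HA] = 0.129 − 7.24 × 10^-3 = 1.22 × 10^-1 M
Ka = [H+][A-]/[HA] = (7.24 × 10^-3)² / 1.22 × 10^-1 = 4.30 × 10^-4
pKa = -log(4.30 × 10^-4) = 3.37

pKa = 3.37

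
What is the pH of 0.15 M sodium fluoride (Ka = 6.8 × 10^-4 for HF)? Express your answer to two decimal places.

pH = 8.17

F- is the conjugate base of the weak acid HF.
Kb = Kw/Ka = 1.0×10^-14 / 6.8 × 10^-4 = 1.47 × 10^-11
Kb = x²/(0.15 − x) = 1.47 × 10^-11
Assume x ≪ 0.15: x ≈ √(1.47 × 10^-11 × 0.15) = 1.48 × 10^-6 M
Check: 0.00099% ionized — well under 5%, approximation valid.
pOH = −log(1.48 × 10^-6) = 5.83; pH = 14.00 − 5.83 = 8.17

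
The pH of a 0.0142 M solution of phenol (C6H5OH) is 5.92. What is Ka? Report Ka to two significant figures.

Ka = 1.0 × 10^-10

[H+] = 10^(-5.92) = 1.20 × 10^-6 M
At equilibrium [HA] = 0.0142 − 1.20 × 10^-6 = 1.42 × 10^-2 M
Ka = [H+][A-]/[HA] = (1.20 × 10^-6)² / 1.42 × 10^-2 = 1.0 × 10^-10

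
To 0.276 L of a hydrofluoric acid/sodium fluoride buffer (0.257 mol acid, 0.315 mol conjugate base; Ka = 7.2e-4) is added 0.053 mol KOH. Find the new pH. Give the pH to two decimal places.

pH = 3.40

OH- converts HF to F-: HF → 0.204 mol, F- → 0.368 mol.
pKa = −log(7.2 × 10^-4) = 3.143
pH = pKa + log([A⁻]/[HA]) = 3.143 + log(0.368/0.204) = 3.143 +0.256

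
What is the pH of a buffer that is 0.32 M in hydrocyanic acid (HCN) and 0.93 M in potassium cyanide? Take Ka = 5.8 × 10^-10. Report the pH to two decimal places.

pH = 9.70

pKa = −log(5.8 × 10^-10) = 9.237
Using pH = pKa + log([base]/[acid]) with [base]/[acid] = 0.93/0.32:
pH = 9.237 + (+0.463) = 9.70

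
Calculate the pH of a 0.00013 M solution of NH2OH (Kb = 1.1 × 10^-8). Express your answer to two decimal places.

pH = 8.08

NH2OH + H2O ⇌ NH3OH+ + OH-
From the ICE table, Kb = [OH-]²/(0.00013 − [OH-]) = 1.1 × 10^-8.
Neglecting [OH-] in the denominator: [OH-] = √(1.1 × 10^-8 × 0.00013) = 1.20 × 10^-6 M
Check: 0.92% ionized — well under 5%, approximation valid.
pOH = 5.92, so pH = 14.00 − pOH = 8.08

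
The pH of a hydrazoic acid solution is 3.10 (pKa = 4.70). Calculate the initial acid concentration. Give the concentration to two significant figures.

[H+] = 10^(-3.10) = 7.94 × 10^-4 M = x
Ka = 10^(−4.70) = 2.00 × 10^-5
Ka = x²/(C₀ − x) ⇒ C₀ = x + x²/Ka
C₀ = 7.94 × 10^-4 + (7.94 × 10^-4)²/(2.00 × 10^-5) = 3.23 × 10^-2 M

C₀ = 3.2 × 10^-2 M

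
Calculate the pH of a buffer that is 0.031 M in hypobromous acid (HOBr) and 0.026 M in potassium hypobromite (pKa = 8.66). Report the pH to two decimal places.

pH = 8.58

pH = pKa + log([A⁻]/[HA]) = 8.66 + log(0.026/0.031)
pH = 8.66 + (-0.076) = 8.58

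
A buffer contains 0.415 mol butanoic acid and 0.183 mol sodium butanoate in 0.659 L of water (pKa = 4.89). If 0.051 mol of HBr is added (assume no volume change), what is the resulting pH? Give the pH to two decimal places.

pH = 4.34

After neutralization: n(CH3(CH2)2COOH) = 0.466 mol, n(CH3(CH2)2COO-) = 0.132 mol.
Henderson–Hasselbalch with mole ratio 0.132/0.466: pH = 4.89 + (-0.548)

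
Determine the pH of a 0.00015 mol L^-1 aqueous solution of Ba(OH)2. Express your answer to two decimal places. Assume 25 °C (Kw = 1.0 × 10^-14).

Ba(OH)2 is a strong base (each formula unit releases 2 OH-); [OH-] = 0.0003 M.
pOH = -log(0.0003) = 3.52
pH = 14.00 - 3.52 = 10.48

pH = 10.48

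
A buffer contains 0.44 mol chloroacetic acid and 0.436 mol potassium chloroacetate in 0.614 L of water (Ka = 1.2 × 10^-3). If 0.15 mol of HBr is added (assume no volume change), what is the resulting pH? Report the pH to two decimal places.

pH = 2.61

Added H+ converts ClCH2COO- to ClCH2COOH: ClCH2COOH → 0.59 mol, ClCH2COO- → 0.286 mol.
pKa = −log(1.2 × 10^-3) = 2.921
pH = pKa + log(n_ClCH2COO-/n_ClCH2COOH) = 2.921 + log(0.286/0.59) = 2.921 + (-0.314)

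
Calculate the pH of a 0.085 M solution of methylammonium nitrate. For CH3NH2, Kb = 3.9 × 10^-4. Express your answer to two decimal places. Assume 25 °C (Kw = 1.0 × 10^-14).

CH3NH3+ is the conjugate acid of the weak base CH3NH2.
Ka = Kw/Kb = 1.0×10^-14 / 3.9 × 10^-4 = 2.56 × 10^-11
From the ICE table, Ka = x²/(0.085 − x) = 2.56 × 10^-11.
Since Ka ≪ C₀, x ≈ √(Ka·C₀) = 1.48 × 10^-6 M.
pH = −log[H+] = −log(1.48 × 10^-6) = 5.83

pH = 5.83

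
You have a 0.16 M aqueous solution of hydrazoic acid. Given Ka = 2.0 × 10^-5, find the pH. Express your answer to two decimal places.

pH = 2.75

HN3 ⇌ N3- + H+
From the ICE table, Ka = [H+]²/(0.16 − [H+]) = 2.0 × 10^-5.
Neglecting [H+] in the denominator: [H+] = √(2.0 × 10^-5 × 0.16) = 1.79 × 10^-3 M
pH = −log[H+] = −log(1.79 × 10^-3) = 2.75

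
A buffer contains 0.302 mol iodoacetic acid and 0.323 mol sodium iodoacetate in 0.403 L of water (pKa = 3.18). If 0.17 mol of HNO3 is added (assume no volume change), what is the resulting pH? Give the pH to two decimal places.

pH = 2.69

Added H+ converts ICH2COO- to ICH2COOH: ICH2COOH → 0.472 mol, ICH2COO- → 0.153 mol.
Henderson–Hasselbalch with mole ratio 0.153/0.472: pH = 3.18 + (-0.489)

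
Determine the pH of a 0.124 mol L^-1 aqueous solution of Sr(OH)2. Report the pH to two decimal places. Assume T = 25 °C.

Sr(OH)2 is a strong base (each formula unit releases 2 OH-); [OH-] = 0.248 M.
pOH = -log(0.248) = 0.61
pH = 14.00 - 0.61 = 13.39

pH = 13.39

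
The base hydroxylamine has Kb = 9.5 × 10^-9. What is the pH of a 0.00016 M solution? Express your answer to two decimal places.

pH = 8.09

NH2OH + H2O ⇌ NH3OH+ + OH-
From the ICE table, Kb = [OH-]²/(0.00016 − [OH-]) = 9.5 × 10^-9.
Neglecting [OH-] in the denominator: [OH-] = √(9.5 × 10^-9 × 0.00016) = 1.23 × 10^-6 M
pOH = 5.91, so pH = 14.00 − pOH = 8.09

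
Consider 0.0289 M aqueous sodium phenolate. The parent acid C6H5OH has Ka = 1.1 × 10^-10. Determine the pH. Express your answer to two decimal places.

pH = 11.20

C6H5O- is the conjugate base of the weak acid C6H5OH.
Kb = Kw/Ka = 1.0×10^-14 / 1.1 × 10^-10 = 9.09 × 10^-5
Kb = [OH-]²/(0.0289 − [OH-]) = 9.09 × 10^-5
[OH-] is not negligible relative to C₀; solve [OH-]² + 9.09e-05·[OH-] − 2.63e-06 = 0.
[OH-] = (−Kb + √(Kb² + 4·Kb·C₀))/2 = 1.58 × 10^-3 M
pOH = 2.80, so pH = 14.00 − pOH = 11.20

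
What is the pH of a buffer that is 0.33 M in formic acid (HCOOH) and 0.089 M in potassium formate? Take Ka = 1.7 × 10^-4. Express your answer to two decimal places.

pKa = −log(1.7 × 10^-4) = 3.770
Henderson–Hasselbalch: pH = pKa + log([HCOO-]/[HCOOH]) = 3.770 + log(0.089/0.33)
pH = 3.770 + (-0.569) = 3.20

pH = 3.20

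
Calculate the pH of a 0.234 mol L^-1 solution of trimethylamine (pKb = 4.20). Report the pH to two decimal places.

pH = 11.58

(CH3)3N + H2O ⇌ (CH3)3NH+ + OH-
Kb = 10^(−4.20) = 6.31 × 10^-5
Let x = [OH-] at equilibrium. Kb = x²/(0.234 − x).
Assume x ≪ 0.234: x ≈ √(6.31 × 10^-5 × 0.234) = 3.84 × 10^-3 M
Check: 1.6% ionized — well under 5%, approximation valid.
pOH = 2.42, so pH = 14.00 − pOH = 11.58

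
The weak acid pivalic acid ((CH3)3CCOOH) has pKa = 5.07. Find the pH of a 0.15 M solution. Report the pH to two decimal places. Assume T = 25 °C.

(CH3)3CCOOH ⇌ (CH3)3CCOO- + H+
Ka = 10^(−5.07) = 8.51 × 10^-6
Ka = x²/(0.15 − x) = 8.51 × 10^-6
Since Ka ≪ C₀, x ≈ √(Ka·C₀) = 1.13 × 10^-3 M.
pH = −log(1.13 × 10^-3) = 2.95

pH = 2.95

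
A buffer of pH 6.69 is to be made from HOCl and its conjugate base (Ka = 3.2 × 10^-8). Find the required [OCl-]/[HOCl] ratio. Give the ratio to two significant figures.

pKa = -log(3.2 × 10^-8) = 7.495
pH = pKa + log(r) ⇒ log(r) = 6.69 − 7.495 = -0.805
r = [OCl-]/[HOCl] = 10^(-0.805) = 0.157

ratio = 0.16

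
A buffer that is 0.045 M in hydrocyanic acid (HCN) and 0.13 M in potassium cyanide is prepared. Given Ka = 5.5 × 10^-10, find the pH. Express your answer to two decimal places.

pH = 9.72

pKa = −log(5.5 × 10^-10) = 9.260
Using pH = pKa + log([base]/[acid]) with [base]/[acid] = 0.13/0.045:
pH = 9.260 + (+0.461) = 9.72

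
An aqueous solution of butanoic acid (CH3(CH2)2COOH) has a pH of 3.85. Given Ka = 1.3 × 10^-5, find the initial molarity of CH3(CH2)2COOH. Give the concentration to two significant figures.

C₀ = 1.7 × 10^-3 M

[H+] = 10^(-3.85) = 1.41 × 10^-4 M = x
Ka = x²/(C₀ − x) ⇒ C₀ = x + x²/Ka
C₀ = 1.41 × 10^-4 + (1.41 × 10^-4)²/(1.3 × 10^-5) = 1.67 × 10^-3 M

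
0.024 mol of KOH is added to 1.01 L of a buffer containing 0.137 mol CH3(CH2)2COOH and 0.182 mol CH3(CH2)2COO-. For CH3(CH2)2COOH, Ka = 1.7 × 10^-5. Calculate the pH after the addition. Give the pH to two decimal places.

After neutralization: n(CH3(CH2)2COOH) = 0.113 mol, n(CH3(CH2)2COO-) = 0.206 mol.
pKa = −log(1.7 × 10^-5) = 4.770
pH = pKa + log([A⁻]/[HA]) = 4.770 + log(0.206/0.113) = 4.770 +0.261

pH = 5.03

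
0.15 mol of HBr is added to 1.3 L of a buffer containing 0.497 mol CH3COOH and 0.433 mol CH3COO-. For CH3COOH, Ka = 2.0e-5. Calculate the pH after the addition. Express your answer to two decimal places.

pH = 4.34

After neutralization: n(CH3COOH) = 0.647 mol, n(CH3COO-) = 0.283 mol.
pKa = −log(2.0 × 10^-5) = 4.699
pH = pKa + log(n_CH3COO-/n_CH3COOH) = 4.699 + log(0.283/0.647) = 4.699 + (-0.359)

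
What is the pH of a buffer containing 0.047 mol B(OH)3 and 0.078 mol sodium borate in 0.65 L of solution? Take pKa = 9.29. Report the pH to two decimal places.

pH = 9.51

Henderson–Hasselbalch: pH = pKa + log([B(OH)4-]/[B(OH)3]) = 9.29 + log(0.078/0.047)
pH = 9.29 + (+0.220) = 9.51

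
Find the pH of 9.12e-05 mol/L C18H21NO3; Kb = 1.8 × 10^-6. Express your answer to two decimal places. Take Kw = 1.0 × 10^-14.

pH = 9.08

C18H21NO3 + H2O ⇌ C18H22NO3+ + OH-
From the ICE table, Kb = x²/(9.12e-05 − x) = 1.8 × 10^-6.
The 5% rule fails; solving x² + Kb·x − Kb·C₀ = 0 exactly:
x = (−Kb + √(Kb² + 4·Kb·C₀))/2 = 1.19 × 10^-5 M
pOH = 4.92, so pH = 14.00 − pOH = 9.08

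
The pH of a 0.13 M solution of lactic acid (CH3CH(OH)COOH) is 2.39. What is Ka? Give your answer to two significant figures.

[H+] = 10^(-2.39) = 4.07 × 10^-3 M
At equilibrium [HA] = 0.13 − 4.07 × 10^-3 = 1.26 × 10^-1 M
Ka = [H+][A-]/[HA] = (4.07 × 10^-3)² / 1.26 × 10^-1 = 1.3 × 10^-4

Ka = 1.3 × 10^-4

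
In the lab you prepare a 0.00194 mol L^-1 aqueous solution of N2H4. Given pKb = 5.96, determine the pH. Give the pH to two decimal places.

N2H4 + H2O ⇌ N2H5+ + OH-
Kb = 10^(−5.96) = 1.10 × 10^-6
From the ICE table, Kb = x²/(0.00194 − x) = 1.10 × 10^-6.
Assume x ≪ 0.00194: x ≈ √(1.10 × 10^-6 × 0.00194) = 4.62 × 10^-5 M
(x/C₀ = 2.4% < 5%, so the approximation holds.)
pOH = 4.34, so pH = 14.00 − pOH = 9.66

pH = 9.66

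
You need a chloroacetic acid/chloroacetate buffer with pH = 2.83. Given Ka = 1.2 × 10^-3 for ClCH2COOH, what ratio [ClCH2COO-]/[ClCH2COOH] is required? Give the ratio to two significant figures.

ratio = 0.81

pKa = -log(1.2 × 10^-3) = 2.921
pH = pKa + log(r) ⇒ log(r) = 2.83 − 2.921 = -0.091
r = [ClCH2COO-]/[ClCH2COOH] = 10^(-0.091) = 0.811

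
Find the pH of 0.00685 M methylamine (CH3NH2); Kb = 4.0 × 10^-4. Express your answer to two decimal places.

pH = 11.17

CH3NH2 + H2O ⇌ CH3NH3+ + OH-
From the ICE table, Kb = [OH-]²/(0.00685 − [OH-]) = 4.0 × 10^-4.
The 5% rule fails; solving [OH-]² + Kb·[OH-] − Kb·C₀ = 0 exactly:
[OH-] = (−Kb + √(Kb² + 4·Kb·C₀))/2 = 1.47 × 10^-3 M
pOH = 2.83, so pH = 14.00 − pOH = 11.17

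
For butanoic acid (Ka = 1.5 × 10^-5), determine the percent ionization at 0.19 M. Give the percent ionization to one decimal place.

CH3(CH2)2COOH ⇌ CH3(CH2)2COO- + H+; let x = [H+] at equilibrium.
x ≈ √(Ka·C₀) = √(1.5 × 10^-5 × 0.19) = 1.69 × 10^-3 M
% ionization = x/C₀ × 100% = 1.69 × 10^-3/0.19 × 100% = 0.9%

0.9%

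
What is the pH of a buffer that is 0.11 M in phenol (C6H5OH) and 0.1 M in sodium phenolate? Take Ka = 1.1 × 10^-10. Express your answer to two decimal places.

pH = 9.92

pKa = −log(1.1 × 10^-10) = 9.959
pH = pKa + log([A⁻]/[HA]) = 9.959 + log(0.1/0.11)
pH = 9.959 + (-0.041) = 9.92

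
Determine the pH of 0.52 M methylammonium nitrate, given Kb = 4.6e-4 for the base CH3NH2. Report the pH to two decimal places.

CH3NH3+ is the conjugate acid of the weak base CH3NH2.
Ka = Kw/Kb = 1.0×10^-14 / 4.6 × 10^-4 = 2.17 × 10^-11
From the ICE table, Ka = [H+]²/(0.52 − [H+]) = 2.17 × 10^-11.
Since Ka ≪ C₀, [H+] ≈ √(Ka·C₀) = 3.36 × 10^-6 M.
pH = −log[H+] = −log(3.36 × 10^-6) = 5.47

pH = 5.47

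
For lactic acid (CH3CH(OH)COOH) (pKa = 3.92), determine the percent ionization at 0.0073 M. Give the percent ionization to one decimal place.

12.0%

CH3CH(OH)COOH ⇌ CH3CH(OH)COO- + H+; let x = [H+] at equilibrium.
Ka = 10^(−3.92) = 1.20 × 10^-4
Solve x² + 0.00012x − 8.76e-07 = 0 → x = 8.78 × 10^-4 M
Fraction ionized = 8.78 × 10^-4 / 0.0073 = 0.1203 → 12.0%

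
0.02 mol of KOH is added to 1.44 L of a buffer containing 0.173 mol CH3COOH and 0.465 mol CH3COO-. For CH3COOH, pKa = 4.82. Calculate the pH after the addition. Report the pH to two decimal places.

pH = 5.32

OH- converts CH3COOH to CH3COO-: CH3COOH → 0.153 mol, CH3COO- → 0.485 mol.
Henderson–Hasselbalch with mole ratio 0.485/0.153: pH = 4.82 + (+0.501)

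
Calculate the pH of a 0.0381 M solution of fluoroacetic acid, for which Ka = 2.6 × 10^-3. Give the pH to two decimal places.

pH = 2.06

FCH2COOH ⇌ FCH2COO- + H+
From the ICE table, Ka = x²/(0.0381 − x) = 2.6 × 10^-3.
Here C₀/Ka ≈ 14.7, so the small-x approximation fails. Use the quadratic:
x = [−0.0026 + √(0.0026² + 0.000396)]/2 = 8.74 × 10^-3 M
pH = −log[H+] = −log(8.74 × 10^-3) = 2.06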